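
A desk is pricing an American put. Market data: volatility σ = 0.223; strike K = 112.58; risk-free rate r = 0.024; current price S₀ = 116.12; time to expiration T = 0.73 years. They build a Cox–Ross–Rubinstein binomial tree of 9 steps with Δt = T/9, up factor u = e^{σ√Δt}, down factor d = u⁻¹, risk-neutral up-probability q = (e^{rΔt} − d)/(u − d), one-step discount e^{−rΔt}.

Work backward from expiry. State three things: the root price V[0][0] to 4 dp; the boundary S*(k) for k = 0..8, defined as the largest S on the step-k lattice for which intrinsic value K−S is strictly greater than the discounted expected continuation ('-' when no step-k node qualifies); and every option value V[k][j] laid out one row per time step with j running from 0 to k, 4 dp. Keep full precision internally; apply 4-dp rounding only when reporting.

params: Δt=0.08111 u=1.06557 d=0.93846 q=0.49946 e^(-rΔt)=0.99806
t_9 payoffs: 47.0158 38.1357 28.0529 16.6045 3.6055 0.0000 0.0000 0.0000 0.0000 0.0000
t_8: node(8,0) S=69.8633 payoff=42.7167 vs cont=42.4977 → 42.7167 [stop]  node(8,1) S=79.3257 payoff=33.2543 vs cont=33.0354 → 33.2543 [stop]  node(8,2) S=90.0696 payoff=22.5104 vs cont=22.2915 → 22.5104 [stop]  node(8,3) S=102.2687 payoff=10.3113 vs cont=10.0924 → 10.3113 [stop]  node(8,4) S=116.1200 payoff=0.0000 vs cont=1.8012 → 1.8012 [wait]  node(8,5) S=131.8474 payoff=0.0000 vs cont=0.0000 → 0.0000 [wait]  node(8,6) S=149.7049 payoff=0.0000 vs cont=0.0000 → 0.0000 [wait]  node(8,7) S=169.9810 payoff=0.0000 vs cont=0.0000 → 0.0000 [wait]  node(8,8) S=193.0034 payoff=0.0000 vs cont=0.0000 → 0.0000 [wait]  ⇒ S*(8)=102.2687
t_7: node(7,0) S=74.4443 payoff=38.1357 vs cont=37.9168 → 38.1357 [stop]  node(7,1) S=84.5271 payoff=28.0529 vs cont=27.8340 → 28.0529 [stop]  node(7,2) S=95.9755 payoff=16.6045 vs cont=16.3856 → 16.6045 [stop]  node(7,3) S=108.9745 payoff=3.6055 vs cont=6.0491 → 6.0491 [wait]  node(7,4) S=123.7341 payoff=0.0000 vs cont=0.8998 → 0.8998 [wait]  node(7,5) S=140.4927 payoff=0.0000 vs cont=0.0000 → 0.0000 [wait]  node(7,6) S=159.5211 payoff=0.0000 vs cont=0.0000 → 0.0000 [wait]  node(7,7) S=181.1268 payoff=0.0000 vs cont=0.0000 → 0.0000 [wait]  ⇒ S*(7)=95.9755
t_6: node(6,0) S=79.3257 payoff=33.2543 vs cont=33.0354 → 33.2543 [stop]  node(6,1) S=90.0696 payoff=22.5104 vs cont=22.2915 → 22.5104 [stop]  node(6,2) S=102.2687 payoff=10.3113 vs cont=11.3105 → 11.3105 [wait]  node(6,3) S=116.1200 payoff=0.0000 vs cont=3.4705 → 3.4705 [wait]  node(6,4) S=131.8474 payoff=0.0000 vs cont=0.4495 → 0.4495 [wait]  node(6,5) S=149.7049 payoff=0.0000 vs cont=0.0000 → 0.0000 [wait]  node(6,6) S=169.9810 payoff=0.0000 vs cont=0.0000 → 0.0000 [wait]  ⇒ S*(6)=90.0696
t_5: node(5,0) S=84.5271 payoff=28.0529 vs cont=27.8340 → 28.0529 [stop]  node(5,1) S=95.9755 payoff=16.6045 vs cont=16.8836 → 16.8836 [wait]  node(5,2) S=108.9745 payoff=3.6055 vs cont=7.3804 → 7.3804 [wait]  node(5,3) S=123.7341 payoff=0.0000 vs cont=1.9578 → 1.9578 [wait]  node(5,4) S=140.4927 payoff=0.0000 vs cont=0.2246 → 0.2246 [wait]  node(5,5) S=159.5211 payoff=0.0000 vs cont=0.0000 → 0.0000 [wait]  ⇒ S*(5)=84.5271
t_4: node(4,0) S=90.0696 payoff=22.5104 vs cont=22.4306 → 22.5104 [stop]  node(4,1) S=102.2687 payoff=10.3113 vs cont=12.1135 → 12.1135 [wait]  node(4,2) S=116.1200 payoff=0.0000 vs cont=4.6629 → 4.6629 [wait]  node(4,3) S=131.8474 payoff=0.0000 vs cont=1.0900 → 1.0900 [wait]  node(4,4) S=149.7049 payoff=0.0000 vs cont=0.1122 → 0.1122 [wait]  ⇒ S*(4)=90.0696
t_3: node(3,0) S=95.9755 payoff=16.6045 vs cont=17.2839 → 17.2839 [wait]  node(3,1) S=108.9745 payoff=3.6055 vs cont=8.3760 → 8.3760 [wait]  node(3,2) S=123.7341 payoff=0.0000 vs cont=2.8728 → 2.8728 [wait]  node(3,3) S=140.4927 payoff=0.0000 vs cont=0.6005 → 0.6005 [wait]  ⇒ S*(3)=-
t_2: node(2,0) S=102.2687 payoff=10.3113 vs cont=12.8098 → 12.8098 [wait]  node(2,1) S=116.1200 payoff=0.0000 vs cont=5.6164 → 5.6164 [wait]  node(2,2) S=131.8474 payoff=0.0000 vs cont=1.7345 → 1.7345 [wait]  ⇒ S*(2)=-
t_1: node(1,0) S=108.9745 payoff=3.6055 vs cont=9.1991 → 9.1991 [wait]  node(1,1) S=123.7341 payoff=0.0000 vs cont=3.6704 → 3.6704 [wait]  ⇒ S*(1)=-
t_0: node(0,0) S=116.1200 payoff=0.0000 vs cont=6.4252 → 6.4252 [wait]  ⇒ S*(0)=-

price = 6.4252
boundary = - - - - 90.0696 84.5271 90.0696 95.9755 102.2687
tree:
6.4252
9.1991 3.6704
12.8098 5.6164 1.7345
17.2839 8.3760 2.8728 0.6005
22.5104 12.1135 4.6629 1.0900 0.1122
28.0529 16.8836 7.3804 1.9578 0.2246 0.0000
33.2543 22.5104 11.3105 3.4705 0.4495 0.0000 0.0000
38.1357 28.0529 16.6045 6.0491 0.8998 0.0000 0.0000 0.0000
42.7167 33.2543 22.5104 10.3113 1.8012 0.0000 0.0000 0.0000 0.0000
47.0158 38.1357 28.0529 16.6045 3.6055 0.0000 0.0000 0.0000 0.0000 0.0000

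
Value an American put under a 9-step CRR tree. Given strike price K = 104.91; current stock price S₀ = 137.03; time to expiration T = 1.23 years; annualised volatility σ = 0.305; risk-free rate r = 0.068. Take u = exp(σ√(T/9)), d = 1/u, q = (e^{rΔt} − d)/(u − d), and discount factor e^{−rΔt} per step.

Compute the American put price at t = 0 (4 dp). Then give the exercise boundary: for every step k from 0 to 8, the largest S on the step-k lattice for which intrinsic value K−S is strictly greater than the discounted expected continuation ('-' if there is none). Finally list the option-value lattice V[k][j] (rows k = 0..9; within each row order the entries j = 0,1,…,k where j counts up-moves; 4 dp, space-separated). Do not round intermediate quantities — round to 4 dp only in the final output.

Δt=0.13667  u=1.11936  d=0.89337  q=0.51316  discount=0.99075
step 9 (expiry): payoffs max(K−S,0) = 55.2393 42.6746 26.9317 7.2064 0.0000 0.0000 0.0000 0.0000 0.0000 0.0000
step 8: (k=8,j=0): S=55.5992, (K−S)⁺=49.3108, hold=48.3403 ⇒ V=49.3108 exercise | (k=8,j=1): S=69.6635, (K−S)⁺=35.2465, hold=34.2760 ⇒ V=35.2465 exercise | (k=8,j=2): S=87.2855, (K−S)⁺=17.6245, hold=16.6540 ⇒ V=17.6245 exercise | (k=8,j=3): S=109.3652, (K−S)⁺=0.0000, hold=3.4759 ⇒ V=3.4759 continue | (k=8,j=4): S=137.0300, (K−S)⁺=0.0000, hold=0.0000 ⇒ V=0.0000 continue | (k=8,j=5): S=171.6929, (K−S)⁺=0.0000, hold=0.0000 ⇒ V=0.0000 continue | (k=8,j=6): S=215.1241, (K−S)⁺=0.0000, hold=0.0000 ⇒ V=0.0000 continue | (k=8,j=7): S=269.5416, (K−S)⁺=0.0000, hold=0.0000 ⇒ V=0.0000 continue | (k=8,j=8): S=337.7244, (K−S)⁺=0.0000, hold=0.0000 ⇒ V=0.0000 continue  boundary S*=87.2855
step 7: (k=7,j=0): S=62.2354, (K−S)⁺=42.6746, hold=41.7042 ⇒ V=42.6746 exercise | (k=7,j=1): S=77.9783, (K−S)⁺=26.9317, hold=25.9612 ⇒ V=26.9317 exercise | (k=7,j=2): S=97.7036, (K−S)⁺=7.2064, hold=10.2682 ⇒ V=10.2682 continue | (k=7,j=3): S=122.4186, (K−S)⁺=0.0000, hold=1.6766 ⇒ V=1.6766 continue | (k=7,j=4): S=153.3854, (K−S)⁺=0.0000, hold=0.0000 ⇒ V=0.0000 continue | (k=7,j=5): S=192.1855, (K−S)⁺=0.0000, hold=0.0000 ⇒ V=0.0000 continue | (k=7,j=6): S=240.8005, (K−S)⁺=0.0000, hold=0.0000 ⇒ V=0.0000 continue | (k=7,j=7): S=301.7130, (K−S)⁺=0.0000, hold=0.0000 ⇒ V=0.0000 continue  boundary S*=77.9783
step 6: (k=6,j=0): S=69.6635, (K−S)⁺=35.2465, hold=34.2760 ⇒ V=35.2465 exercise | (k=6,j=1): S=87.2855, (K−S)⁺=17.6245, hold=18.2107 ⇒ V=18.2107 continue | (k=6,j=2): S=109.3652, (K−S)⁺=0.0000, hold=5.8051 ⇒ V=5.8051 continue | (k=6,j=3): S=137.0300, (K−S)⁺=0.0000, hold=0.8087 ⇒ V=0.8087 continue | (k=6,j=4): S=171.6929, (K−S)⁺=0.0000, hold=0.0000 ⇒ V=0.0000 continue | (k=6,j=5): S=215.1241, (K−S)⁺=0.0000, hold=0.0000 ⇒ V=0.0000 continue | (k=6,j=6): S=269.5416, (K−S)⁺=0.0000, hold=0.0000 ⇒ V=0.0000 continue  boundary S*=69.6635
step 5: (k=5,j=0): S=77.9783, (K−S)⁺=26.9317, hold=26.2593 ⇒ V=26.9317 exercise | (k=5,j=1): S=97.7036, (K−S)⁺=7.2064, hold=11.7351 ⇒ V=11.7351 continue | (k=5,j=2): S=122.4186, (K−S)⁺=0.0000, hold=3.2112 ⇒ V=3.2112 continue | (k=5,j=3): S=153.3854, (K−S)⁺=0.0000, hold=0.3901 ⇒ V=0.3901 continue | (k=5,j=4): S=192.1855, (K−S)⁺=0.0000, hold=0.0000 ⇒ V=0.0000 continue | (k=5,j=5): S=240.8005, (K−S)⁺=0.0000, hold=0.0000 ⇒ V=0.0000 continue  boundary S*=77.9783
step 4: (k=4,j=0): S=87.2855, (K−S)⁺=17.6245, hold=18.9565 ⇒ V=18.9565 continue | (k=4,j=1): S=109.3652, (K−S)⁺=0.0000, hold=7.2929 ⇒ V=7.2929 continue | (k=4,j=2): S=137.0300, (K−S)⁺=0.0000, hold=1.7472 ⇒ V=1.7472 continue | (k=4,j=3): S=171.6929, (K−S)⁺=0.0000, hold=0.1881 ⇒ V=0.1881 continue | (k=4,j=4): S=215.1241, (K−S)⁺=0.0000, hold=0.0000 ⇒ V=0.0000 continue  boundary S*=-
step 3: (k=3,j=0): S=97.7036, (K−S)⁺=7.2064, hold=12.8513 ⇒ V=12.8513 continue | (k=3,j=1): S=122.4186, (K−S)⁺=0.0000, hold=4.4060 ⇒ V=4.4060 continue | (k=3,j=2): S=153.3854, (K−S)⁺=0.0000, hold=0.9384 ⇒ V=0.9384 continue | (k=3,j=3): S=192.1855, (K−S)⁺=0.0000, hold=0.0907 ⇒ V=0.0907 continue  boundary S*=-
step 2: (k=2,j=0): S=109.3652, (K−S)⁺=0.0000, hold=8.4387 ⇒ V=8.4387 continue | (k=2,j=1): S=137.0300, (K−S)⁺=0.0000, hold=2.6023 ⇒ V=2.6023 continue | (k=2,j=2): S=171.6929, (K−S)⁺=0.0000, hold=0.4988 ⇒ V=0.4988 continue  boundary S*=-
step 1: (k=1,j=0): S=122.4186, (K−S)⁺=0.0000, hold=5.3933 ⇒ V=5.3933 continue | (k=1,j=1): S=153.3854, (K−S)⁺=0.0000, hold=1.5087 ⇒ V=1.5087 continue  boundary S*=-
step 0: (k=0,j=0): S=137.0300, (K−S)⁺=0.0000, hold=3.3685 ⇒ V=3.3685 continue  boundary S*=-

price = 3.3685
boundary = - - - - - 77.9783 69.6635 77.9783 87.2855
tree:
3.3685
5.3933 1.5087
8.4387 2.6023 0.4988
12.8513 4.4060 0.9384 0.0907
18.9565 7.2929 1.7472 0.1881 0.0000
26.9317 11.7351 3.2112 0.3901 0.0000 0.0000
35.2465 18.2107 5.8051 0.8087 0.0000 0.0000 0.0000
42.6746 26.9317 10.2682 1.6766 0.0000 0.0000 0.0000 0.0000
49.3108 35.2465 17.6245 3.4759 0.0000 0.0000 0.0000 0.0000 0.0000
55.2393 42.6746 26.9317 7.2064 0.0000 0.0000 0.0000 0.0000 0.0000 0.0000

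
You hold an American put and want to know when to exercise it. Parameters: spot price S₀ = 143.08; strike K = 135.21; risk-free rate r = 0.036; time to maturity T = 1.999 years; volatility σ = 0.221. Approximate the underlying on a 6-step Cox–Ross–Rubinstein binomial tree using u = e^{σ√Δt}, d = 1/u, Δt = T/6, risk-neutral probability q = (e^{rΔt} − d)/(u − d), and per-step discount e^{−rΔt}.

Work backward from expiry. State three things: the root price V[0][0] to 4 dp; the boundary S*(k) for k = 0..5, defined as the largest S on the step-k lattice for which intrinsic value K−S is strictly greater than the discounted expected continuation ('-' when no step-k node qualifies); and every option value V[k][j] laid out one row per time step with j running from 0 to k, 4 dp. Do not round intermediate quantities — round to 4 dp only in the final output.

Δt=0.33317  u=1.13606  d=0.88024  q=0.51532  discount=0.98808
step 6 (expiry): payoffs max(K−S,0) = 68.6550 49.3126 24.3488 0.0000 0.0000 0.0000 0.0000
step 5: (k=5,j=0): S=75.6102, (K−S)⁺=59.5998, hold=57.9878 ⇒ V=59.5998 exercise | (k=5,j=1): S=97.5843, (K−S)⁺=37.6257, hold=36.0137 ⇒ V=37.6257 exercise | (k=5,j=2): S=125.9445, (K−S)⁺=9.2655, hold=11.6607 ⇒ V=11.6607 continue | (k=5,j=3): S=162.5469, (K−S)⁺=0.0000, hold=0.0000 ⇒ V=0.0000 continue | (k=5,j=4): S=209.7867, (K−S)⁺=0.0000, hold=0.0000 ⇒ V=0.0000 continue | (k=5,j=5): S=270.7556, (K−S)⁺=0.0000, hold=0.0000 ⇒ V=0.0000 continue  boundary S*=97.5843
step 4: (k=4,j=0): S=85.8974, (K−S)⁺=49.3126, hold=47.7005 ⇒ V=49.3126 exercise | (k=4,j=1): S=110.8612, (K−S)⁺=24.3488, hold=23.9564 ⇒ V=24.3488 exercise | (k=4,j=2): S=143.0800, (K−S)⁺=0.0000, hold=5.5843 ⇒ V=5.5843 continue | (k=4,j=3): S=184.6623, (K−S)⁺=0.0000, hold=0.0000 ⇒ V=0.0000 continue | (k=4,j=4): S=238.3294, (K−S)⁺=0.0000, hold=0.0000 ⇒ V=0.0000 continue  boundary S*=110.8612
step 3: (k=3,j=0): S=97.5843, (K−S)⁺=37.6257, hold=36.0137 ⇒ V=37.6257 exercise | (k=3,j=1): S=125.9445, (K−S)⁺=9.2655, hold=14.5041 ⇒ V=14.5041 continue | (k=3,j=2): S=162.5469, (K−S)⁺=0.0000, hold=2.6743 ⇒ V=2.6743 continue | (k=3,j=3): S=209.7867, (K−S)⁺=0.0000, hold=0.0000 ⇒ V=0.0000 continue  boundary S*=97.5843
step 2: (k=2,j=0): S=110.8612, (K−S)⁺=24.3488, hold=25.4042 ⇒ V=25.4042 continue | (k=2,j=1): S=143.0800, (K−S)⁺=0.0000, hold=8.3077 ⇒ V=8.3077 continue | (k=2,j=2): S=184.6623, (K−S)⁺=0.0000, hold=1.2807 ⇒ V=1.2807 continue  boundary S*=-
step 1: (k=1,j=0): S=125.9445, (K−S)⁺=9.2655, hold=16.3962 ⇒ V=16.3962 continue | (k=1,j=1): S=162.5469, (K−S)⁺=0.0000, hold=4.6307 ⇒ V=4.6307 continue  boundary S*=-
step 0: (k=0,j=0): S=143.0800, (K−S)⁺=0.0000, hold=10.2100 ⇒ V=10.2100 continue  boundary S*=-

price = 10.2100
boundary = - - - 97.5843 110.8612 97.5843
tree:
10.2100
16.3962 4.6307
25.4042 8.3077 1.2807
37.6257 14.5041 2.6743 0.0000
49.3126 24.3488 5.5843 0.0000 0.0000
59.5998 37.6257 11.6607 0.0000 0.0000 0.0000
68.6550 49.3126 24.3488 0.0000 0.0000 0.0000 0.0000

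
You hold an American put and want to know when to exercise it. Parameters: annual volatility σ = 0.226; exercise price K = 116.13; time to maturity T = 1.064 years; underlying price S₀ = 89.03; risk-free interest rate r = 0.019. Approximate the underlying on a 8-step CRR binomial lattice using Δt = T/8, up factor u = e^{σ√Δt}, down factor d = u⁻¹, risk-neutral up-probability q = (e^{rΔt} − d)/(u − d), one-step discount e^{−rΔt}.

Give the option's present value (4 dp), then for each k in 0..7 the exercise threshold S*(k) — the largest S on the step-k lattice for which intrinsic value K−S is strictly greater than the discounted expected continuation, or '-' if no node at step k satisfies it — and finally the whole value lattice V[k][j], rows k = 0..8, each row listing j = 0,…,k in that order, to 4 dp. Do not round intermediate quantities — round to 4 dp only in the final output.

params: Δt=0.13300 u=1.08591 d=0.92088 q=0.49474 e^(-rΔt)=0.99748
t_8 payoffs: 70.0854 61.8339 52.1038 40.6300 27.1000 11.1454 0.0000 0.0000 0.0000
t_7: node(7,0) S=50.0004 payoff=66.1296 vs cont=65.8365 → 66.1296 [stop]  node(7,1) S=58.9607 payoff=57.1693 vs cont=56.8762 → 57.1693 [stop]  node(7,2) S=69.5268 payoff=46.6032 vs cont=46.3101 → 46.6032 [stop]  node(7,3) S=81.9864 payoff=34.1436 vs cont=33.8505 → 34.1436 [stop]  node(7,4) S=96.6788 payoff=19.4512 vs cont=19.1582 → 19.4512 [stop]  node(7,5) S=114.0041 payoff=2.1259 vs cont=5.6171 → 5.6171 [wait]  node(7,6) S=134.4342 payoff=0.0000 vs cont=0.0000 → 0.0000 [wait]  node(7,7) S=158.5255 payoff=0.0000 vs cont=0.0000 → 0.0000 [wait]  ⇒ S*(7)=96.6788
t_6: node(6,0) S=54.2961 payoff=61.8339 vs cont=61.5409 → 61.8339 [stop]  node(6,1) S=64.0262 payoff=52.1038 vs cont=51.8107 → 52.1038 [stop]  node(6,2) S=75.5000 payoff=40.6300 vs cont=40.3369 → 40.6300 [stop]  node(6,3) S=89.0300 payoff=27.1000 vs cont=26.8069 → 27.1000 [stop]  node(6,4) S=104.9846 payoff=11.1454 vs cont=12.5751 → 12.5751 [wait]  node(6,5) S=123.7984 payoff=0.0000 vs cont=2.8309 → 2.8309 [wait]  node(6,6) S=145.9837 payoff=0.0000 vs cont=0.0000 → 0.0000 [wait]  ⇒ S*(6)=89.0300
t_5: node(5,0) S=58.9607 payoff=57.1693 vs cont=56.8762 → 57.1693 [stop]  node(5,1) S=69.5268 payoff=46.6032 vs cont=46.3101 → 46.6032 [stop]  node(5,2) S=81.9864 payoff=34.1436 vs cont=33.8505 → 34.1436 [stop]  node(5,3) S=96.6788 payoff=19.4512 vs cont=19.8637 → 19.8637 [wait]  node(5,4) S=114.0041 payoff=2.1259 vs cont=7.7347 → 7.7347 [wait]  node(5,5) S=134.4342 payoff=0.0000 vs cont=1.4268 → 1.4268 [wait]  ⇒ S*(5)=81.9864
t_4: node(4,0) S=64.0262 payoff=52.1038 vs cont=51.8107 → 52.1038 [stop]  node(4,1) S=75.5000 payoff=40.6300 vs cont=40.3369 → 40.6300 [stop]  node(4,2) S=89.0300 payoff=27.1000 vs cont=27.0105 → 27.1000 [stop]  node(4,3) S=104.9846 payoff=11.1454 vs cont=13.8281 → 13.8281 [wait]  node(4,4) S=123.7984 payoff=0.0000 vs cont=4.6023 → 4.6023 [wait]  ⇒ S*(4)=89.0300
t_3: node(3,0) S=69.5268 payoff=46.6032 vs cont=46.3101 → 46.6032 [stop]  node(3,1) S=81.9864 payoff=34.1436 vs cont=33.8505 → 34.1436 [stop]  node(3,2) S=96.6788 payoff=19.4512 vs cont=20.4820 → 20.4820 [wait]  node(3,3) S=114.0041 payoff=2.1259 vs cont=9.2403 → 9.2403 [wait]  ⇒ S*(3)=81.9864
t_2: node(2,0) S=75.5000 payoff=40.6300 vs cont=40.3369 → 40.6300 [stop]  node(2,1) S=89.0300 payoff=27.1000 vs cont=27.3156 → 27.3156 [wait]  node(2,2) S=104.9846 payoff=11.1454 vs cont=14.8827 → 14.8827 [wait]  ⇒ S*(2)=75.5000
t_1: node(1,0) S=81.9864 payoff=34.1436 vs cont=33.9569 → 34.1436 [stop]  node(1,1) S=96.6788 payoff=19.4512 vs cont=21.1111 → 21.1111 [wait]  ⇒ S*(1)=81.9864
t_0: node(0,0) S=89.0300 payoff=27.1000 vs cont=27.6261 → 27.6261 [wait]  ⇒ S*(0)=-

price = 27.6261
boundary = - 81.9864 75.5000 81.9864 89.0300 81.9864 89.0300 96.6788
tree:
27.6261
34.1436 21.1111
40.6300 27.3156 14.8827
46.6032 34.1436 20.4820 9.2403
52.1038 40.6300 27.1000 13.8281 4.6023
57.1693 46.6032 34.1436 19.8637 7.7347 1.4268
61.8339 52.1038 40.6300 27.1000 12.5751 2.8309 0.0000
66.1296 57.1693 46.6032 34.1436 19.4512 5.6171 0.0000 0.0000
70.0854 61.8339 52.1038 40.6300 27.1000 11.1454 0.0000 0.0000 0.0000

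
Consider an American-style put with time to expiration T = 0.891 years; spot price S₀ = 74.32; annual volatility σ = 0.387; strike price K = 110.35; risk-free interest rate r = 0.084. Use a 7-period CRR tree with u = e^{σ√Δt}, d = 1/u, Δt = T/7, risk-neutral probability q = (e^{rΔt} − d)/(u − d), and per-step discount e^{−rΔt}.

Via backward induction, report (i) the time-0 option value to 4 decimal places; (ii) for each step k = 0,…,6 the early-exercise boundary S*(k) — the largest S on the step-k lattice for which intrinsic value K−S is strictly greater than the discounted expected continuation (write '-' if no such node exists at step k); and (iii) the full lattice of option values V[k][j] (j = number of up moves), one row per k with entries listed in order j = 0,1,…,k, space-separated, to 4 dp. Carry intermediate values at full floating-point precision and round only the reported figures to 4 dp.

Δt=0.12729, u=1.14806, d=0.87104, q=0.50434, disc=e^(-rΔt)=0.98936
k=7 terminal: V=max(K-S,0) → 82.0776 73.0860 61.2348 45.6145 25.0264 0.0000 0.0000 0.0000
k=6: j=0 S=32.4583 intr=77.8917 cont=76.7181 V=77.8917[EX]; j=1 S=42.7812 intr=67.5688 cont=66.3952 V=67.5688[EX]; j=2 S=56.3870 intr=53.9630 cont=52.7894 V=53.9630[EX]; j=3 S=74.3200 intr=36.0300 cont=34.8564 V=36.0300[EX]; j=4 S=97.9563 intr=12.3937 cont=12.2727 V=12.3937[EX]; j=5 S=129.1096 intr=0.0000 cont=0.0000 V=0.0000[hold]; j=6 S=170.1708 intr=0.0000 cont=0.0000 V=0.0000[hold]  S*(6)=97.9563
k=5: j=0 S=37.2640 intr=73.0860 cont=71.9124 V=73.0860[EX]; j=1 S=49.1152 intr=61.2348 cont=60.0612 V=61.2348[EX]; j=2 S=64.7355 intr=45.6145 cont=44.4409 V=45.6145[EX]; j=3 S=85.3236 intr=25.0264 cont=23.8529 V=25.0264[EX]; j=4 S=112.4593 intr=0.0000 cont=6.0777 V=6.0777[hold]; j=5 S=148.2252 intr=0.0000 cont=0.0000 V=0.0000[hold]  S*(5)=85.3236
k=4: j=0 S=42.7812 intr=67.5688 cont=66.3952 V=67.5688[EX]; j=1 S=56.3870 intr=53.9630 cont=52.7894 V=53.9630[EX]; j=2 S=74.3200 intr=36.0300 cont=34.8564 V=36.0300[EX]; j=3 S=97.9563 intr=12.3937 cont=15.3053 V=15.3053[hold]; j=4 S=129.1096 intr=0.0000 cont=2.9805 V=2.9805[hold]  S*(4)=74.3200
k=3: j=0 S=49.1152 intr=61.2348 cont=60.0612 V=61.2348[EX]; j=1 S=64.7355 intr=45.6145 cont=44.4409 V=45.6145[EX]; j=2 S=85.3236 intr=25.0264 cont=25.3057 V=25.3057[hold]; j=3 S=112.4593 intr=0.0000 cont=8.9927 V=8.9927[hold]  S*(3)=64.7355
k=2: j=0 S=56.3870 intr=53.9630 cont=52.7894 V=53.9630[EX]; j=1 S=74.3200 intr=36.0300 cont=34.9958 V=36.0300[EX]; j=2 S=97.9563 intr=12.3937 cont=16.8968 V=16.8968[hold]  S*(2)=74.3200
k=1: j=0 S=64.7355 intr=45.6145 cont=44.4409 V=45.6145[EX]; j=1 S=85.3236 intr=25.0264 cont=26.0998 V=26.0998[hold]  S*(1)=64.7355
k=0: j=0 S=74.3200 intr=36.0300 cont=35.3920 V=36.0300[EX]  S*(0)=74.3200

price = 36.0300
boundary = 74.3200 64.7355 74.3200 64.7355 74.3200 85.3236 97.9563
tree:
36.0300
45.6145 26.0998
53.9630 36.0300 16.8968
61.2348 45.6145 25.3057 8.9927
67.5688 53.9630 36.0300 15.3053 2.9805
73.0860 61.2348 45.6145 25.0264 6.0777 0.0000
77.8917 67.5688 53.9630 36.0300 12.3937 0.0000 0.0000
82.0776 73.0860 61.2348 45.6145 25.0264 0.0000 0.0000 0.0000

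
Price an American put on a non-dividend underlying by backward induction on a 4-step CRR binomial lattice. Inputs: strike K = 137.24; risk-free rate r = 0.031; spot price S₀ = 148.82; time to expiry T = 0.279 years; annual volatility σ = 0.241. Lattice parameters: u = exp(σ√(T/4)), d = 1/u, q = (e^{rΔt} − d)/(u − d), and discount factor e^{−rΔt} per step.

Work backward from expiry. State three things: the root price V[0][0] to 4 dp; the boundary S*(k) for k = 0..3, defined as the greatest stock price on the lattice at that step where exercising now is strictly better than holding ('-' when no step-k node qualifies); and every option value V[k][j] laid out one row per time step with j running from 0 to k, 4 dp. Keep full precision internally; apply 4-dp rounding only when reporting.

price = 2.9119
boundary = - - - 122.9517
tree:
2.9119
5.0799 0.7660
8.6586 1.5386 0.0000
14.2883 3.0907 0.0000 0.0000
21.8702 6.2082 0.0000 0.0000 0.0000

params: Δt=0.06975 u=1.06572 d=0.93833 q=0.50109 e^(-rΔt)=0.99784
t_4 payoffs: 21.8702 6.2082 0.0000 0.0000 0.0000
t_3: node(3,0) S=122.9517 payoff=14.2883 vs cont=13.9919 → 14.2883 [stop]  node(3,1) S=139.6430 payoff=0.0000 vs cont=3.0907 → 3.0907 [wait]  node(3,2) S=158.6001 payoff=0.0000 vs cont=0.0000 → 0.0000 [wait]  node(3,3) S=180.1308 payoff=0.0000 vs cont=0.0000 → 0.0000 [wait]  ⇒ S*(3)=122.9517
t_2: node(2,0) S=131.0318 payoff=6.2082 vs cont=8.6586 → 8.6586 [wait]  node(2,1) S=148.8200 payoff=0.0000 vs cont=1.5386 → 1.5386 [wait]  node(2,2) S=169.0230 payoff=0.0000 vs cont=0.0000 → 0.0000 [wait]  ⇒ S*(2)=-
t_1: node(1,0) S=139.6430 payoff=0.0000 vs cont=5.0799 → 5.0799 [wait]  node(1,1) S=158.6001 payoff=0.0000 vs cont=0.7660 → 0.7660 [wait]  ⇒ S*(1)=-
t_0: node(0,0) S=148.8200 payoff=0.0000 vs cont=2.9119 → 2.9119 [wait]  ⇒ S*(0)=-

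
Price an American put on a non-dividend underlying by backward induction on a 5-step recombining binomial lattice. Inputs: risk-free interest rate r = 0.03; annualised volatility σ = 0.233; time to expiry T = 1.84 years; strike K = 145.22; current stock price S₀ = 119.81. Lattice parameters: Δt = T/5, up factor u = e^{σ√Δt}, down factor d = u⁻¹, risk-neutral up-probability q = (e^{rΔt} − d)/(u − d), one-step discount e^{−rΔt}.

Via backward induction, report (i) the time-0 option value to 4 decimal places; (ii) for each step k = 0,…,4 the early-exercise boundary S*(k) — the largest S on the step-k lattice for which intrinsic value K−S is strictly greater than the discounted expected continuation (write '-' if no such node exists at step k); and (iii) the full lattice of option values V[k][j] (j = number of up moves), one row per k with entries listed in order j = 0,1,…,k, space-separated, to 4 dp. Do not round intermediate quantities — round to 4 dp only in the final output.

Δt=0.36800  u=1.15182  d=0.86819  q=0.50386  discount=0.98902
step 5 (expiry): payoffs max(K−S,0) = 86.1228 66.8162 41.2022 7.2202 0.0000 0.0000
step 4: (k=4,j=0): S=68.0694, (K−S)⁺=77.1506, hold=75.5562 ⇒ V=77.1506 exercise | (k=4,j=1): S=90.3072, (K−S)⁺=54.9128, hold=53.3184 ⇒ V=54.9128 exercise | (k=4,j=2): S=119.8100, (K−S)⁺=25.4100, hold=23.8156 ⇒ V=25.4100 exercise | (k=4,j=3): S=158.9511, (K−S)⁺=0.0000, hold=3.5429 ⇒ V=3.5429 continue | (k=4,j=4): S=210.8794, (K−S)⁺=0.0000, hold=0.0000 ⇒ V=0.0000 continue  boundary S*=119.8100
step 3: (k=3,j=0): S=78.4038, (K−S)⁺=66.8162, hold=65.2218 ⇒ V=66.8162 exercise | (k=3,j=1): S=104.0178, (K−S)⁺=41.2022, hold=39.6078 ⇒ V=41.2022 exercise | (k=3,j=2): S=137.9998, (K−S)⁺=7.2202, hold=14.2340 ⇒ V=14.2340 continue | (k=3,j=3): S=183.0834, (K−S)⁺=0.0000, hold=1.7385 ⇒ V=1.7385 continue  boundary S*=104.0178
step 2: (k=2,j=0): S=90.3072, (K−S)⁺=54.9128, hold=53.3184 ⇒ V=54.9128 exercise | (k=2,j=1): S=119.8100, (K−S)⁺=25.4100, hold=27.3108 ⇒ V=27.3108 continue | (k=2,j=2): S=158.9511, (K−S)⁺=0.0000, hold=7.8508 ⇒ V=7.8508 continue  boundary S*=90.3072
step 1: (k=1,j=0): S=104.0178, (K−S)⁺=41.2022, hold=40.5550 ⇒ V=41.2022 exercise | (k=1,j=1): S=137.9998, (K−S)⁺=7.2202, hold=17.3134 ⇒ V=17.3134 continue  boundary S*=104.0178
step 0: (k=0,j=0): S=119.8100, (K−S)⁺=25.4100, hold=28.8453 ⇒ V=28.8453 continue  boundary S*=-

price = 28.8453
boundary = - 104.0178 90.3072 104.0178 119.8100
tree:
28.8453
41.2022 17.3134
54.9128 27.3108 7.8508
66.8162 41.2022 14.2340 1.7385
77.1506 54.9128 25.4100 3.5429 0.0000
86.1228 66.8162 41.2022 7.2202 0.0000 0.0000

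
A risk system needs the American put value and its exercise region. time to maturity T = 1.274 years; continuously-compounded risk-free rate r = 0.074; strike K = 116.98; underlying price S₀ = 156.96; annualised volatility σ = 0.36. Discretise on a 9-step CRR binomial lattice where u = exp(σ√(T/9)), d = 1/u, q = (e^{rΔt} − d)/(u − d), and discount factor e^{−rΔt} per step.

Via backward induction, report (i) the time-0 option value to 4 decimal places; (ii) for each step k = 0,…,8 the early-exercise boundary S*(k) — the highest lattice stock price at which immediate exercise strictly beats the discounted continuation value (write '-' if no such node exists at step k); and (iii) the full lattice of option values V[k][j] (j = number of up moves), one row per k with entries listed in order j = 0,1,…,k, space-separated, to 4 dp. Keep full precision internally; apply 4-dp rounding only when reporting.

price = 5.2887
boundary = - - - - - 79.7392 69.6383 79.7392 91.3052
tree:
5.2887
8.2659 2.4800
12.6147 4.1747 0.8701
18.7234 6.8887 1.6009 0.1718
26.9040 11.0934 2.9100 0.3508 0.0000
37.2408 17.3306 5.2097 0.7160 0.0000 0.0000
47.3417 26.0498 9.1436 1.4616 0.0000 0.0000 0.0000
56.1630 37.2408 15.6211 2.9835 0.0000 0.0000 0.0000 0.0000
63.8669 47.3417 25.6748 6.0901 0.0000 0.0000 0.0000 0.0000 0.0000
70.5949 56.1630 37.2408 12.4313 0.0000 0.0000 0.0000 0.0000 0.0000 0.0000

Δt=0.14156, u=1.14505, d=0.87333, q=0.50494, disc=e^(-rΔt)=0.98958
k=9 terminal: V=max(K-S,0) → 70.5949 56.1630 37.2408 12.4313 0.0000 0.0000 0.0000 0.0000 0.0000 0.0000
k=8: j=0 S=53.1131 intr=63.8669 cont=62.6479 V=63.8669[EX]; j=1 S=69.6383 intr=47.3417 cont=46.1227 V=47.3417[EX]; j=2 S=91.3052 intr=25.6748 cont=24.4559 V=25.6748[EX]; j=3 S=119.7132 intr=0.0000 cont=6.0901 V=6.0901[hold]; j=4 S=156.9600 intr=0.0000 cont=0.0000 V=0.0000[hold]; j=5 S=205.7955 intr=0.0000 cont=0.0000 V=0.0000[hold]; j=6 S=269.8253 intr=0.0000 cont=0.0000 V=0.0000[hold]; j=7 S=353.7769 intr=0.0000 cont=0.0000 V=0.0000[hold]; j=8 S=463.8487 intr=0.0000 cont=0.0000 V=0.0000[hold]  S*(8)=91.3052
k=7: j=0 S=60.8170 intr=56.1630 cont=54.9440 V=56.1630[EX]; j=1 S=79.7392 intr=37.2408 cont=36.0218 V=37.2408[EX]; j=2 S=104.5487 intr=12.4313 cont=15.6211 V=15.6211[hold]; j=3 S=137.0773 intr=0.0000 cont=2.9835 V=2.9835[hold]; j=4 S=179.7266 intr=0.0000 cont=0.0000 V=0.0000[hold]; j=5 S=235.6456 intr=0.0000 cont=0.0000 V=0.0000[hold]; j=6 S=308.9627 intr=0.0000 cont=0.0000 V=0.0000[hold]; j=7 S=405.0913 intr=0.0000 cont=0.0000 V=0.0000[hold]  S*(7)=79.7392
k=6: j=0 S=69.6383 intr=47.3417 cont=46.1227 V=47.3417[EX]; j=1 S=91.3052 intr=25.6748 cont=26.0498 V=26.0498[hold]; j=2 S=119.7132 intr=0.0000 cont=9.1436 V=9.1436[hold]; j=3 S=156.9600 intr=0.0000 cont=1.4616 V=1.4616[hold]; j=4 S=205.7955 intr=0.0000 cont=0.0000 V=0.0000[hold]; j=5 S=269.8253 intr=0.0000 cont=0.0000 V=0.0000[hold]; j=6 S=353.7769 intr=0.0000 cont=0.0000 V=0.0000[hold]  S*(6)=69.6383
k=5: j=0 S=79.7392 intr=37.2408 cont=36.2092 V=37.2408[EX]; j=1 S=104.5487 intr=12.4313 cont=17.3306 V=17.3306[hold]; j=2 S=137.0773 intr=0.0000 cont=5.2097 V=5.2097[hold]; j=3 S=179.7266 intr=0.0000 cont=0.7160 V=0.7160[hold]; j=4 S=235.6456 intr=0.0000 cont=0.0000 V=0.0000[hold]; j=5 S=308.9627 intr=0.0000 cont=0.0000 V=0.0000[hold]  S*(5)=79.7392
k=4: j=0 S=91.3052 intr=25.6748 cont=26.9040 V=26.9040[hold]; j=1 S=119.7132 intr=0.0000 cont=11.0934 V=11.0934[hold]; j=2 S=156.9600 intr=0.0000 cont=2.9100 V=2.9100[hold]; j=3 S=205.7955 intr=0.0000 cont=0.3508 V=0.3508[hold]; j=4 S=269.8253 intr=0.0000 cont=0.0000 V=0.0000[hold]  S*(4)=-
k=3: j=0 S=104.5487 intr=12.4313 cont=18.7234 V=18.7234[hold]; j=1 S=137.0773 intr=0.0000 cont=6.8887 V=6.8887[hold]; j=2 S=179.7266 intr=0.0000 cont=1.6009 V=1.6009[hold]; j=3 S=235.6456 intr=0.0000 cont=0.1718 V=0.1718[hold]  S*(3)=-
k=2: j=0 S=119.7132 intr=0.0000 cont=12.6147 V=12.6147[hold]; j=1 S=156.9600 intr=0.0000 cont=4.1747 V=4.1747[hold]; j=2 S=205.7955 intr=0.0000 cont=0.8701 V=0.8701[hold]  S*(2)=-
k=1: j=0 S=137.0773 intr=0.0000 cont=8.2659 V=8.2659[hold]; j=1 S=179.7266 intr=0.0000 cont=2.4800 V=2.4800[hold]  S*(1)=-
k=0: j=0 S=156.9600 intr=0.0000 cont=5.2887 V=5.2887[hold]  S*(0)=-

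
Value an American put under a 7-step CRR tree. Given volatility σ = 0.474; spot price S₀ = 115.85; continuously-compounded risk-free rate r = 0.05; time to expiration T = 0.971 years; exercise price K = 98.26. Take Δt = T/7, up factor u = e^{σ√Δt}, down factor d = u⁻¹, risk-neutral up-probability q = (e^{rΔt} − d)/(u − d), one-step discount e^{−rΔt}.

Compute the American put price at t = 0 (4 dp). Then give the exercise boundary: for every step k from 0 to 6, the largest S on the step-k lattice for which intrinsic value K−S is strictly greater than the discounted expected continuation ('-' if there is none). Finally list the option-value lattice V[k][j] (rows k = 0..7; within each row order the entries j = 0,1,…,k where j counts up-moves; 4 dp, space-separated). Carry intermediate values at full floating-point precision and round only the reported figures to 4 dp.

price = 10.1454
boundary = - - - - 57.1765 68.2162 81.3873
tree:
10.1454
15.1778 4.7448
22.0344 7.8394 1.4021
30.8092 12.6813 2.6150 0.0852
41.0835 19.9311 4.8729 0.1636 0.0000
50.3366 30.0438 9.0720 0.3142 0.0000 0.0000
58.0922 41.0835 16.8727 0.6033 0.0000 0.0000 0.0000
64.5927 50.3366 30.0438 1.1584 0.0000 0.0000 0.0000 0.0000

Δt=0.13871, u=1.19308, d=0.83817, q=0.47559, disc=e^(-rΔt)=0.99309
k=7 terminal: V=max(K-S,0) → 64.5927 50.3366 30.0438 1.1584 0.0000 0.0000 0.0000 0.0000
k=6: j=0 S=40.1678 intr=58.0922 cont=57.4130 V=58.0922[EX]; j=1 S=57.1765 intr=41.0835 cont=40.4043 V=41.0835[EX]; j=2 S=81.3873 intr=16.8727 cont=16.1935 V=16.8727[EX]; j=3 S=115.8500 intr=0.0000 cont=0.6033 V=0.6033[hold]; j=4 S=164.9055 intr=0.0000 cont=0.0000 V=0.0000[hold]; j=5 S=234.7332 intr=0.0000 cont=0.0000 V=0.0000[hold]; j=6 S=334.1286 intr=0.0000 cont=0.0000 V=0.0000[hold]  S*(6)=81.3873
k=5: j=0 S=47.9234 intr=50.3366 cont=49.6574 V=50.3366[EX]; j=1 S=68.2162 intr=30.0438 cont=29.3647 V=30.0438[EX]; j=2 S=97.1016 intr=1.1584 cont=9.0720 V=9.0720[hold]; j=3 S=138.2183 intr=0.0000 cont=0.3142 V=0.3142[hold]; j=4 S=196.7455 intr=0.0000 cont=0.0000 V=0.0000[hold]; j=5 S=280.0555 intr=0.0000 cont=0.0000 V=0.0000[hold]  S*(5)=68.2162
k=4: j=0 S=57.1765 intr=41.0835 cont=40.4043 V=41.0835[EX]; j=1 S=81.3873 intr=16.8727 cont=19.9311 V=19.9311[hold]; j=2 S=115.8500 intr=0.0000 cont=4.8729 V=4.8729[hold]; j=3 S=164.9055 intr=0.0000 cont=0.1636 V=0.1636[hold]; j=4 S=234.7332 intr=0.0000 cont=0.0000 V=0.0000[hold]  S*(4)=57.1765
k=3: j=0 S=68.2162 intr=30.0438 cont=30.8092 V=30.8092[hold]; j=1 S=97.1016 intr=1.1584 cont=12.6813 V=12.6813[hold]; j=2 S=138.2183 intr=0.0000 cont=2.6150 V=2.6150[hold]; j=3 S=196.7455 intr=0.0000 cont=0.0852 V=0.0852[hold]  S*(3)=-
k=2: j=0 S=81.3873 intr=16.8727 cont=22.0344 V=22.0344[hold]; j=1 S=115.8500 intr=0.0000 cont=7.8394 V=7.8394[hold]; j=2 S=164.9055 intr=0.0000 cont=1.4021 V=1.4021[hold]  S*(2)=-
k=1: j=0 S=97.1016 intr=1.1584 cont=15.1778 V=15.1778[hold]; j=1 S=138.2183 intr=0.0000 cont=4.7448 V=4.7448[hold]  S*(1)=-
k=0: j=0 S=115.8500 intr=0.0000 cont=10.1454 V=10.1454[hold]  S*(0)=-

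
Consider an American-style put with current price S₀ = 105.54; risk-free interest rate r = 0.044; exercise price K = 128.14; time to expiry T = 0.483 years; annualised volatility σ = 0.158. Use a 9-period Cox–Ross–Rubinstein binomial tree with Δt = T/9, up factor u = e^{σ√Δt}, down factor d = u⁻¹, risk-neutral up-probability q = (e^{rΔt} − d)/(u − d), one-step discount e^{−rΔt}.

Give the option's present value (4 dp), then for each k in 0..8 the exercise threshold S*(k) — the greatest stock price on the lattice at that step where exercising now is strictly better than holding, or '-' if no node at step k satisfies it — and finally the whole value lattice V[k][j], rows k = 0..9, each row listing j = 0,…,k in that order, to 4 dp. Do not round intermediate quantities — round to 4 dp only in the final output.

params: Δt=0.05367 u=1.03728 d=0.96406 q=0.52314 e^(-rΔt)=0.99764
t_9 payoffs: 52.2209 46.4548 40.2507 33.5754 26.3932 18.6654 10.3507 1.4045 0.0000 0.0000
t_8: node(8,0) S=78.7494 payoff=49.3906 vs cont=49.0884 → 49.3906 [stop]  node(8,1) S=84.7305 payoff=43.4095 vs cont=43.1073 → 43.4095 [stop]  node(8,2) S=91.1659 payoff=36.9741 vs cont=36.6719 → 36.9741 [stop]  node(8,3) S=98.0900 payoff=30.0500 vs cont=29.7478 → 30.0500 [stop]  node(8,4) S=105.5400 payoff=22.6000 vs cont=22.2978 → 22.6000 [stop]  node(8,5) S=113.5559 payoff=14.5841 vs cont=14.2819 → 14.5841 [stop]  node(8,6) S=122.1805 payoff=5.9595 vs cont=5.6573 → 5.9595 [stop]  node(8,7) S=131.4602 payoff=0.0000 vs cont=0.6682 → 0.6682 [wait]  node(8,8) S=141.4447 payoff=0.0000 vs cont=0.0000 → 0.0000 [wait]  ⇒ S*(8)=122.1805
t_7: node(7,0) S=81.6852 payoff=46.4548 vs cont=46.1525 → 46.4548 [stop]  node(7,1) S=87.8893 payoff=40.2507 vs cont=39.9485 → 40.2507 [stop]  node(7,2) S=94.5646 payoff=33.5754 vs cont=33.2732 → 33.5754 [stop]  node(7,3) S=101.7468 payoff=26.3932 vs cont=26.0909 → 26.3932 [stop]  node(7,4) S=109.4746 payoff=18.6654 vs cont=18.3632 → 18.6654 [stop]  node(7,5) S=117.7893 payoff=10.3507 vs cont=10.0485 → 10.3507 [stop]  node(7,6) S=126.7355 payoff=1.4045 vs cont=3.1839 → 3.1839 [wait]  node(7,7) S=136.3611 payoff=0.0000 vs cont=0.3179 → 0.3179 [wait]  ⇒ S*(7)=117.7893
t_6: node(6,0) S=84.7305 payoff=43.4095 vs cont=43.1073 → 43.4095 [stop]  node(6,1) S=91.1659 payoff=36.9741 vs cont=36.6719 → 36.9741 [stop]  node(6,2) S=98.0900 payoff=30.0500 vs cont=29.7478 → 30.0500 [stop]  node(6,3) S=105.5400 payoff=22.6000 vs cont=22.2978 → 22.6000 [stop]  node(6,4) S=113.5559 payoff=14.5841 vs cont=14.2819 → 14.5841 [stop]  node(6,5) S=122.1805 payoff=5.9595 vs cont=6.5859 → 6.5859 [wait]  node(6,6) S=131.4602 payoff=0.0000 vs cont=1.6806 → 1.6806 [wait]  ⇒ S*(6)=113.5559
t_5: node(5,0) S=87.8893 payoff=40.2507 vs cont=39.9485 → 40.2507 [stop]  node(5,1) S=94.5646 payoff=33.5754 vs cont=33.2732 → 33.5754 [stop]  node(5,2) S=101.7468 payoff=26.3932 vs cont=26.0909 → 26.3932 [stop]  node(5,3) S=109.4746 payoff=18.6654 vs cont=18.3632 → 18.6654 [stop]  node(5,4) S=117.7893 payoff=10.3507 vs cont=10.3754 → 10.3754 [wait]  node(5,5) S=126.7355 payoff=1.4045 vs cont=4.0103 → 4.0103 [wait]  ⇒ S*(5)=109.4746
t_4: node(4,0) S=91.1659 payoff=36.9741 vs cont=36.6719 → 36.9741 [stop]  node(4,1) S=98.0900 payoff=30.0500 vs cont=29.7478 → 30.0500 [stop]  node(4,2) S=105.5400 payoff=22.6000 vs cont=22.2978 → 22.6000 [stop]  node(4,3) S=113.5559 payoff=14.5841 vs cont=14.2948 → 14.5841 [stop]  node(4,4) S=122.1805 payoff=5.9595 vs cont=7.0290 → 7.0290 [wait]  ⇒ S*(4)=113.5559
t_3: node(3,0) S=94.5646 payoff=33.5754 vs cont=33.2732 → 33.5754 [stop]  node(3,1) S=101.7468 payoff=26.3932 vs cont=26.0909 → 26.3932 [stop]  node(3,2) S=109.4746 payoff=18.6654 vs cont=18.3632 → 18.6654 [stop]  node(3,3) S=117.7893 payoff=10.3507 vs cont=10.6067 → 10.6067 [wait]  ⇒ S*(3)=109.4746
t_2: node(2,0) S=98.0900 payoff=30.0500 vs cont=29.7478 → 30.0500 [stop]  node(2,1) S=105.5400 payoff=22.6000 vs cont=22.2978 → 22.6000 [stop]  node(2,2) S=113.5559 payoff=14.5841 vs cont=14.4155 → 14.5841 [stop]  ⇒ S*(2)=113.5559
t_1: node(1,0) S=101.7468 payoff=26.3932 vs cont=26.0909 → 26.3932 [stop]  node(1,1) S=109.4746 payoff=18.6654 vs cont=18.3632 → 18.6654 [stop]  ⇒ S*(1)=109.4746
t_0: node(0,0) S=105.5400 payoff=22.6000 vs cont=22.2978 → 22.6000 [stop]  ⇒ S*(0)=105.5400

price = 22.6000
boundary = 105.5400 109.4746 113.5559 109.4746 113.5559 109.4746 113.5559 117.7893 122.1805
tree:
22.6000
26.3932 18.6654
30.0500 22.6000 14.5841
33.5754 26.3932 18.6654 10.6067
36.9741 30.0500 22.6000 14.5841 7.0290
40.2507 33.5754 26.3932 18.6654 10.3754 4.0103
43.4095 36.9741 30.0500 22.6000 14.5841 6.5859 1.6806
46.4548 40.2507 33.5754 26.3932 18.6654 10.3507 3.1839 0.3179
49.3906 43.4095 36.9741 30.0500 22.6000 14.5841 5.9595 0.6682 0.0000
52.2209 46.4548 40.2507 33.5754 26.3932 18.6654 10.3507 1.4045 0.0000 0.0000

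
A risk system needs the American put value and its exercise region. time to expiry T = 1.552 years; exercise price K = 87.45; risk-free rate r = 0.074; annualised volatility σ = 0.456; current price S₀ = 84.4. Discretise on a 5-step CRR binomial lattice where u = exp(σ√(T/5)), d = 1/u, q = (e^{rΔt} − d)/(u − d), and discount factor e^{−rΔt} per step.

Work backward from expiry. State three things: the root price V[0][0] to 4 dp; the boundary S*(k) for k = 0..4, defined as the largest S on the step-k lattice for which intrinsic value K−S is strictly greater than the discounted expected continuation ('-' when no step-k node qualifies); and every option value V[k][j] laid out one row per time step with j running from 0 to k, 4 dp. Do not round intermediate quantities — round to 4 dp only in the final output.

Δt=0.31040  u=1.28924  d=0.77565  q=0.48207  discount=0.97729
step 5 (expiry): payoffs max(K−S,0) = 63.7542 48.0642 21.9851 0.0000 0.0000 0.0000
step 4: (k=4,j=0): S=30.5496, (K−S)⁺=56.9004, hold=54.9146 ⇒ V=56.9004 exercise | (k=4,j=1): S=50.7778, (K−S)⁺=36.6722, hold=34.6864 ⇒ V=36.6722 exercise | (k=4,j=2): S=84.4000, (K−S)⁺=3.0500, hold=11.1283 ⇒ V=11.1283 continue | (k=4,j=3): S=140.2849, (K−S)⁺=0.0000, hold=0.0000 ⇒ V=0.0000 continue | (k=4,j=4): S=233.1735, (K−S)⁺=0.0000, hold=0.0000 ⇒ V=0.0000 continue  boundary S*=50.7778
step 3: (k=3,j=0): S=39.3858, (K−S)⁺=48.0642, hold=46.0784 ⇒ V=48.0642 exercise | (k=3,j=1): S=65.4649, (K−S)⁺=21.9851, hold=23.8052 ⇒ V=23.8052 continue | (k=3,j=2): S=108.8120, (K−S)⁺=0.0000, hold=5.6328 ⇒ V=5.6328 continue | (k=3,j=3): S=180.8610, (K−S)⁺=0.0000, hold=0.0000 ⇒ V=0.0000 continue  boundary S*=39.3858
step 2: (k=2,j=0): S=50.7778, (K−S)⁺=36.6722, hold=35.5438 ⇒ V=36.6722 exercise | (k=2,j=1): S=84.4000, (K−S)⁺=3.0500, hold=14.7032 ⇒ V=14.7032 continue | (k=2,j=2): S=140.2849, (K−S)⁺=0.0000, hold=2.8512 ⇒ V=2.8512 continue  boundary S*=50.7778
step 1: (k=1,j=0): S=65.4649, (K−S)⁺=21.9851, hold=25.4894 ⇒ V=25.4894 continue | (k=1,j=1): S=108.8120, (K−S)⁺=0.0000, hold=8.7856 ⇒ V=8.7856 continue  boundary S*=-
step 0: (k=0,j=0): S=84.4000, (K−S)⁺=3.0500, hold=17.0411 ⇒ V=17.0411 continue  boundary S*=-

price = 17.0411
boundary = - - 50.7778 39.3858 50.7778
tree:
17.0411
25.4894 8.7856
36.6722 14.7032 2.8512
48.0642 23.8052 5.6328 0.0000
56.9004 36.6722 11.1283 0.0000 0.0000
63.7542 48.0642 21.9851 0.0000 0.0000 0.0000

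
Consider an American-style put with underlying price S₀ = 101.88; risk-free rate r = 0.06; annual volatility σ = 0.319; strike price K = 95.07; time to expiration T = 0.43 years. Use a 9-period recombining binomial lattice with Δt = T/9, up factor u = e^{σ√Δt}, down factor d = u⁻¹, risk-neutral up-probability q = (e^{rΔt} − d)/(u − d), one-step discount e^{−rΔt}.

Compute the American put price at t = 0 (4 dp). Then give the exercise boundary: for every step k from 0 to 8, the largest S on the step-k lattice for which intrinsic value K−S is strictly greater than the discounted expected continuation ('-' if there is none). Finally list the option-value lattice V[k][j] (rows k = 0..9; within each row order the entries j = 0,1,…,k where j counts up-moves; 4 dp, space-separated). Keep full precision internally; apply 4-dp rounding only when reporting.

params: Δt=0.04778 u=1.07222 d=0.93265 q=0.50314 e^(-rΔt)=0.99714
t_9 payoffs: 40.6763 32.5364 23.1785 12.4201 0.0518 0.0000 0.0000 0.0000 0.0000 0.0000
t_8: node(8,0) S=58.3218 payoff=36.7482 vs cont=36.4760 → 36.7482 [stop]  node(8,1) S=67.0495 payoff=28.0205 vs cont=27.7484 → 28.0205 [stop]  node(8,2) S=77.0832 payoff=17.9868 vs cont=17.7146 → 17.9868 [stop]  node(8,3) S=88.6185 payoff=6.4515 vs cont=6.1793 → 6.4515 [stop]  node(8,4) S=101.8800 payoff=0.0000 vs cont=0.0257 → 0.0257 [wait]  node(8,5) S=117.1260 payoff=0.0000 vs cont=0.0000 → 0.0000 [wait]  node(8,6) S=134.6536 payoff=0.0000 vs cont=0.0000 → 0.0000 [wait]  node(8,7) S=154.8041 payoff=0.0000 vs cont=0.0000 → 0.0000 [wait]  node(8,8) S=177.9700 payoff=0.0000 vs cont=0.0000 → 0.0000 [wait]  ⇒ S*(8)=88.6185
t_7: node(7,0) S=62.5336 payoff=32.5364 vs cont=32.2643 → 32.5364 [stop]  node(7,1) S=71.8915 payoff=23.1785 vs cont=22.9063 → 23.1785 [stop]  node(7,2) S=82.6499 payoff=12.4201 vs cont=12.1480 → 12.4201 [stop]  node(7,3) S=95.0182 payoff=0.0518 vs cont=3.2092 → 3.2092 [wait]  node(7,4) S=109.2374 payoff=0.0000 vs cont=0.0127 → 0.0127 [wait]  node(7,5) S=125.5844 payoff=0.0000 vs cont=0.0000 → 0.0000 [wait]  node(7,6) S=144.3777 payoff=0.0000 vs cont=0.0000 → 0.0000 [wait]  node(7,7) S=165.9834 payoff=0.0000 vs cont=0.0000 → 0.0000 [wait]  ⇒ S*(7)=82.6499
t_6: node(6,0) S=67.0495 payoff=28.0205 vs cont=27.7484 → 28.0205 [stop]  node(6,1) S=77.0832 payoff=17.9868 vs cont=17.7146 → 17.9868 [stop]  node(6,2) S=88.6185 payoff=6.4515 vs cont=7.7634 → 7.7634 [wait]  node(6,3) S=101.8800 payoff=0.0000 vs cont=1.5963 → 1.5963 [wait]  node(6,4) S=117.1260 payoff=0.0000 vs cont=0.0063 → 0.0063 [wait]  node(6,5) S=134.6536 payoff=0.0000 vs cont=0.0000 → 0.0000 [wait]  node(6,6) S=154.8041 payoff=0.0000 vs cont=0.0000 → 0.0000 [wait]  ⇒ S*(6)=77.0832
t_5: node(5,0) S=71.8915 payoff=23.1785 vs cont=22.9063 → 23.1785 [stop]  node(5,1) S=82.6499 payoff=12.4201 vs cont=12.8062 → 12.8062 [wait]  node(5,2) S=95.0182 payoff=0.0518 vs cont=4.6471 → 4.6471 [wait]  node(5,3) S=109.2374 payoff=0.0000 vs cont=0.7940 → 0.7940 [wait]  node(5,4) S=125.5844 payoff=0.0000 vs cont=0.0031 → 0.0031 [wait]  node(5,5) S=144.3777 payoff=0.0000 vs cont=0.0000 → 0.0000 [wait]  ⇒ S*(5)=71.8915
t_4: node(4,0) S=77.0832 payoff=17.9868 vs cont=17.9083 → 17.9868 [stop]  node(4,1) S=88.6185 payoff=6.4515 vs cont=8.6761 → 8.6761 [wait]  node(4,2) S=101.8800 payoff=0.0000 vs cont=2.7007 → 2.7007 [wait]  node(4,3) S=117.1260 payoff=0.0000 vs cont=0.3950 → 0.3950 [wait]  node(4,4) S=134.6536 payoff=0.0000 vs cont=0.0015 → 0.0015 [wait]  ⇒ S*(4)=77.0832
t_3: node(3,0) S=82.6499 payoff=12.4201 vs cont=13.2641 → 13.2641 [wait]  node(3,1) S=95.0182 payoff=0.0518 vs cont=5.6534 → 5.6534 [wait]  node(3,2) S=109.2374 payoff=0.0000 vs cont=1.5362 → 1.5362 [wait]  node(3,3) S=125.5844 payoff=0.0000 vs cont=0.1964 → 0.1964 [wait]  ⇒ S*(3)=-
t_2: node(2,0) S=88.6185 payoff=6.4515 vs cont=9.4078 → 9.4078 [wait]  node(2,1) S=101.8800 payoff=0.0000 vs cont=3.5716 → 3.5716 [wait]  node(2,2) S=117.1260 payoff=0.0000 vs cont=0.8596 → 0.8596 [wait]  ⇒ S*(2)=-
t_1: node(1,0) S=95.0182 payoff=0.0518 vs cont=6.4528 → 6.4528 [wait]  node(1,1) S=109.2374 payoff=0.0000 vs cont=2.2008 → 2.2008 [wait]  ⇒ S*(1)=-
t_0: node(0,0) S=101.8800 payoff=0.0000 vs cont=4.3011 → 4.3011 [wait]  ⇒ S*(0)=-

price = 4.3011
boundary = - - - - 77.0832 71.8915 77.0832 82.6499 88.6185
tree:
4.3011
6.4528 2.2008
9.4078 3.5716 0.8596
13.2641 5.6534 1.5362 0.1964
17.9868 8.6761 2.7007 0.3950 0.0015
23.1785 12.8062 4.6471 0.7940 0.0031 0.0000
28.0205 17.9868 7.7634 1.5963 0.0063 0.0000 0.0000
32.5364 23.1785 12.4201 3.2092 0.0127 0.0000 0.0000 0.0000
36.7482 28.0205 17.9868 6.4515 0.0257 0.0000 0.0000 0.0000 0.0000
40.6763 32.5364 23.1785 12.4201 0.0518 0.0000 0.0000 0.0000 0.0000 0.0000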